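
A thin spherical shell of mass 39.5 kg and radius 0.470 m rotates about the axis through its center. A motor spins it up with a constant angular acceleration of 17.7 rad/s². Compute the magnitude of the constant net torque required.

I = (2/3)MR² = (2/3)(39.5)(0.470)² = 5.817 kg·m².
τ = Iα = (5.817)(17.70) = 103.0 N·m.

τ ≈ 103 N·m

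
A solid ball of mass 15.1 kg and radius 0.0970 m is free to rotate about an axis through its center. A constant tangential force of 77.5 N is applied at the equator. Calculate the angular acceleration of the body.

α ≈ 132 rad/s²

I = (2/5)MR² = (2/5)(15.1)(0.0970)² = 0.05683 kg·m².
τ = F R = (77.5)(0.0970) = 7.518 N·m.
From τ = Iα: α = 7.518/0.05683 = 132.3 rad/s².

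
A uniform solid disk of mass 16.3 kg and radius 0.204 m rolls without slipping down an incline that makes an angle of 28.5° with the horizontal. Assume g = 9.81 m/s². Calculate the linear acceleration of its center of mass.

Translation along the incline: Mg sinθ − f = Ma.
Rotation about the center: fR = Iα with I = ½MR². No-slip gives a = αR, so f = (I/R²)a = (1/2)M a.
Substituting: Mg sinθ = (1 + 0.5000)Ma, so a = g sinθ/(1 + 0.5000) = (9.81) sin 28.5° / 1.500 = 3.121 m/s².

a ≈ 3.12 m/s²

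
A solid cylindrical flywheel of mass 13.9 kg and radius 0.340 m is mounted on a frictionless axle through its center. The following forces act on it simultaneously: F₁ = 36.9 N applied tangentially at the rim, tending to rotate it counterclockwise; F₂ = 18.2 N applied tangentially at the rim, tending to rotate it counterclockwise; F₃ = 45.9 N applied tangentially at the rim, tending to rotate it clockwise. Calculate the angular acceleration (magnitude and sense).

α ≈ 3.89 rad/s², counterclockwise

I = ½MR² = (1/2)(13.9)(0.340)² = 0.8034 kg·m².
Taking counterclockwise as positive: τ₁ = +(36.9)(0.340) = +12.55 N·m; τ₂ = +(18.2)(0.340) = +6.188 N·m; τ₃ = −(45.9)(0.340) = −15.61 N·m.
Net torque τ = 3.128 N·m.
α = τ/I = 3.128/0.8034 = 3.893 rad/s².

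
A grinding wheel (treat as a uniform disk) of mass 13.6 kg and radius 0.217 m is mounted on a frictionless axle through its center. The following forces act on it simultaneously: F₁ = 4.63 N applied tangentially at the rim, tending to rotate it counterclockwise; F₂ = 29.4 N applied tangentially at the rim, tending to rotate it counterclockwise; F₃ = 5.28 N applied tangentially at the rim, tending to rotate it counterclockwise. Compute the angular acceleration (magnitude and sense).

α ≈ 26.6 rad/s², counterclockwise

I = ½MR² = (1/2)(13.6)(0.217)² = 0.3202 kg·m².
Taking counterclockwise as positive: τ₁ = +(4.63)(0.217) = +1.005 N·m; τ₂ = +(29.4)(0.217) = +6.380 N·m; τ₃ = +(5.28)(0.217) = +1.146 N·m.
Net torque τ = 8.530 N·m.
α = τ/I = 8.530/0.3202 = 26.64 rad/s².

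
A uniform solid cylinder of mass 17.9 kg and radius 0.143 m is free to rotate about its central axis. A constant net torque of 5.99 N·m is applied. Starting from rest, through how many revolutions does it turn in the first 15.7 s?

I = ½MR² = (1/2)(17.9)(0.143)² = 0.1830 kg·m².
α = τ/I = 5.99/0.1830 = 32.73 rad/s².
θ = ½αt² = ½(32.73)(15.7)² = 4034 rad.
Revolutions = θ/(2π) = 642.0.

≈ 642 revolutions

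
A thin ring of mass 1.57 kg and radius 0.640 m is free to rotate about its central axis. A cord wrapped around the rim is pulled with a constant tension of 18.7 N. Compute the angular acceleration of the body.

α ≈ 18.6 rad/s²

I = MR² = (1.57)(0.640)² = 0.6431 kg·m².
τ = F R = (18.7)(0.640) = 11.97 N·m.
From τ = Iα: α = 11.97/0.6431 = 18.61 rad/s².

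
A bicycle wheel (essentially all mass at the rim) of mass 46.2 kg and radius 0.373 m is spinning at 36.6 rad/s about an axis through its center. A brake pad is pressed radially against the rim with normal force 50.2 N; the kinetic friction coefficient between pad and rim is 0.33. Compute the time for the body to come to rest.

t ≈ 38.1 s

I = MR² = (46.2)(0.373)² = 6.428 kg·m².
Friction force f = μN = (0.33)(50.2) = 16.57 N at the rim; torque magnitude τ = fR = 6.179 N·m, opposing ω.
|α| = τ/I = 6.179/6.428 = 0.9613 rad/s² (deceleration).
0 = ω₀ − |α|t ⇒ t = ω₀/|α| = 36.6/0.9613 = 38.07 s.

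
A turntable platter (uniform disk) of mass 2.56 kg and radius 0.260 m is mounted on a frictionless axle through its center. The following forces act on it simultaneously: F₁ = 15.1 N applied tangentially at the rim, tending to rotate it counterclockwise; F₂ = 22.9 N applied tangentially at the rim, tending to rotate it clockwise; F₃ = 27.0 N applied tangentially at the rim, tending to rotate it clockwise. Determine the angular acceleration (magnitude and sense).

α ≈ 105 rad/s², clockwise

I = ½MR² = (1/2)(2.56)(0.260)² = 0.08653 kg·m².
Taking counterclockwise as positive: τ₁ = +(15.1)(0.260) = +3.926 N·m; τ₂ = −(22.9)(0.260) = −5.954 N·m; τ₃ = −(27.0)(0.260) = −7.020 N·m.
Net torque τ = -9.048 N·m.
α = τ/I = -9.048/0.08653 = -104.6 rad/s².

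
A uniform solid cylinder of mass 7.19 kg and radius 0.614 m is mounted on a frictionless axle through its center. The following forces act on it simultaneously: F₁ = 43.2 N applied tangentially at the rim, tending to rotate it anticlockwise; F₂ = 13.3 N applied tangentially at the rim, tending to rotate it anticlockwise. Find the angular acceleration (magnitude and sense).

α ≈ 25.6 rad/s², anticlockwise

I = ½MR² = (1/2)(7.19)(0.614)² = 1.355 kg·m².
Taking anticlockwise as positive: τ₁ = +(43.2)(0.614) = +26.52 N·m; τ₂ = +(13.3)(0.614) = +8.166 N·m.
Net torque τ = 34.69 N·m.
α = τ/I = 34.69/1.355 = 25.60 rad/s².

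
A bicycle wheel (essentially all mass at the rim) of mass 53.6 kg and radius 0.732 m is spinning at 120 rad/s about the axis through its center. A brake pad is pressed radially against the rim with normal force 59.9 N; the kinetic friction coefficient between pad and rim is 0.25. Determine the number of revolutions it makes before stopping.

≈ 3000 revolutions

I = MR² = (53.6)(0.732)² = 28.72 kg·m².
Friction force f = μN = (0.25)(59.9) = 14.97 N at the rim; torque magnitude τ = fR = 10.96 N·m, opposing ω.
|α| = τ/I = 10.96/28.72 = 0.3817 rad/s² (deceleration).
ω² = ω₀² − 2|α|θ with ω = 0 ⇒ θ = ω₀²/(2|α|) = 18860 rad = 3002 rev.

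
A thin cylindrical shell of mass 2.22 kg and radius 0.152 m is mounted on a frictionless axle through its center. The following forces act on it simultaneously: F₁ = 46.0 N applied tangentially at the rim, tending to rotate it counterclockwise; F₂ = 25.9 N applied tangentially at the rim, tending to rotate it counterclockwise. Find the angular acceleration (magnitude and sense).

I = MR² = (2.22)(0.152)² = 0.05129 kg·m².
Taking counterclockwise as positive: τ₁ = +(46.0)(0.152) = +6.992 N·m; τ₂ = +(25.9)(0.152) = +3.937 N·m.
Net torque τ = 10.93 N·m.
α = τ/I = 10.93/0.05129 = 213.1 rad/s².

α ≈ 213 rad/s², counterclockwise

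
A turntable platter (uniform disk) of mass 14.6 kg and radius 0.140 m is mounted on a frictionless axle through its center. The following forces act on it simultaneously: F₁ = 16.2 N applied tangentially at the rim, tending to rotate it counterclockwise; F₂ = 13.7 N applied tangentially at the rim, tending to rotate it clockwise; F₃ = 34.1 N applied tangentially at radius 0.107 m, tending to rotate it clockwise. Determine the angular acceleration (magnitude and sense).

α ≈ 23.1 rad/s², clockwise

I = ½MR² = (1/2)(14.6)(0.140)² = 0.1431 kg·m².
Taking counterclockwise as positive: τ₁ = +(16.2)(0.140) = +2.268 N·m; τ₂ = −(13.7)(0.140) = −1.918 N·m; τ₃ = −(34.1)(0.107) = −3.649 N·m.
Net torque τ = -3.299 N·m.
α = τ/I = -3.299/0.1431 = -23.05 rad/s².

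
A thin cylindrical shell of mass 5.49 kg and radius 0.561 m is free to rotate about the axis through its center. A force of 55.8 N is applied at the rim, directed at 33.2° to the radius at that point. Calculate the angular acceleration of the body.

α ≈ 9.92 rad/s²

I = MR² = (5.49)(0.561)² = 1.728 kg·m².
Only the tangential component produces torque: τ = F R sinθ = (55.8)(0.561) sin 33.2° = 17.14 N·m.
From τ = Iα: α = 17.14/1.728 = 9.920 rad/s².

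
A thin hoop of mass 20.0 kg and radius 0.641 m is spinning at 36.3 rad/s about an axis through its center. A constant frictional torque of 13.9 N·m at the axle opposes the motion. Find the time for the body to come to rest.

t ≈ 21.5 s

I = MR² = (20.0)(0.641)² = 8.218 kg·m².
The net torque has magnitude 13.9 N·m, opposing ω.
|α| = τ/I = 13.90/8.218 = 1.691 rad/s² (deceleration).
0 = ω₀ − |α|t ⇒ t = ω₀/|α| = 36.3/1.691 = 21.46 s.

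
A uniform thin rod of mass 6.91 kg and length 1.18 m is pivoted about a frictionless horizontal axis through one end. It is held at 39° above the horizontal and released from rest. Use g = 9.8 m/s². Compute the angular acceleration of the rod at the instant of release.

About the pivot, I = (1/3)ML² = (1/3)(6.91)(1.18)² = 3.207 kg·m².
The weight acts at the center, a distance L/2 = 0.5900 m from the pivot; τ = Mg(L/2) cos 39° = 31.05 N·m.
α = τ/I = 31.05/3.207 = 9.681 rad/s².
(Equivalently α = (3g/(2L)) cos 39° = 9.681 rad/s².)

α ≈ 9.68 rad/s²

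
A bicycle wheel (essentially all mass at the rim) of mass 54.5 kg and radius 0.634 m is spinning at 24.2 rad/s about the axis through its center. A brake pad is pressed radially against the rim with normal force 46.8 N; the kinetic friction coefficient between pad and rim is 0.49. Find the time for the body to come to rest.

I = MR² = (54.5)(0.634)² = 21.91 kg·m².
Friction force f = μN = (0.49)(46.8) = 22.93 N at the rim; torque magnitude τ = fR = 14.54 N·m, opposing ω.
|α| = τ/I = 14.54/21.91 = 0.6637 rad/s² (deceleration).
0 = ω₀ − |α|t ⇒ t = ω₀/|α| = 24.2/0.6637 = 36.46 s.

t ≈ 36.5 s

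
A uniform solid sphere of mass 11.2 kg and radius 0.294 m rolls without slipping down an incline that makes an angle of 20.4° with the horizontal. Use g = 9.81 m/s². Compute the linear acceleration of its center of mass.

a ≈ 2.44 m/s²

Translation along the incline: Mg sinθ − f = Ma.
Rotation about the center: fR = Iα with I = (2/5)MR². No-slip gives a = αR, so f = (I/R²)a = (2/5)M a.
Substituting: Mg sinθ = (1 + 0.4000)Ma, so a = g sinθ/(1 + 0.4000) = (9.81) sin 20.4° / 1.400 = 2.442 m/s².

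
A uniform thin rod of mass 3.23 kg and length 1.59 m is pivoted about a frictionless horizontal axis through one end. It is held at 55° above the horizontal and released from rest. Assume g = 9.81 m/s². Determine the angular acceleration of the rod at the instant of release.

About the pivot, I = (1/3)ML² = (1/3)(3.23)(1.59)² = 2.722 kg·m².
The weight acts at the center, a distance L/2 = 0.7950 m from the pivot; τ = Mg(L/2) cos 55° = 14.45 N·m.
α = τ/I = 14.45/2.722 = 5.308 rad/s².

α ≈ 5.31 rad/s²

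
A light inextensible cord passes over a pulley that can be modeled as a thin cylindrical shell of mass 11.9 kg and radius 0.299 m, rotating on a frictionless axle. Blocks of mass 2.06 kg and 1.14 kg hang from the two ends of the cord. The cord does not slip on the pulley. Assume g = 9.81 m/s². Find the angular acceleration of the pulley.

α ≈ 2.00 rad/s²

I = MR² = (11.9)(0.299)² = 1.064 kg·m².
Heavier block: m₁g − T₁ = m₁a. Lighter block: T₂ − m₂g = m₂a.
Pulley: (T₁ − T₂)R = Iα = I(a/R), so T₁ − T₂ = (I/R²)a = 1·M_p a = 11.90·a.
Adding the three: (m₁ − m₂)g = (m₁ + m₂ + 11.90)a, so a = (2.06 − 1.14)(9.81)/(2.06 + 1.14 + 11.90) = 0.5977 m/s².
α = a/R = 0.5977/0.299 = 1.999 rad/s².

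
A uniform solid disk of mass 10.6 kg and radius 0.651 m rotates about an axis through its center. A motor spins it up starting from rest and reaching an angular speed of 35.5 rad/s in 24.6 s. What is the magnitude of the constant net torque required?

τ ≈ 3.24 N·m

I = ½MR² = (1/2)(10.6)(0.651)² = 2.246 kg·m².
α = Δω/Δt = (35.5 − 0)/24.6 = 1.443 rad/s².
τ = Iα = (2.246)(1.443) = 3.241 N·m.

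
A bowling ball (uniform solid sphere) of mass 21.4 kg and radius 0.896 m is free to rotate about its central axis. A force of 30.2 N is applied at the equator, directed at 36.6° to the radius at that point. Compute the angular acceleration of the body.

I = (2/5)MR² = (2/5)(21.4)(0.896)² = 6.872 kg·m².
Only the tangential component produces torque: τ = F R sinθ = (30.2)(0.896) sin 36.6° = 16.13 N·m.
From τ = Iα: α = 16.13/6.872 = 2.348 rad/s².

α ≈ 2.35 rad/s²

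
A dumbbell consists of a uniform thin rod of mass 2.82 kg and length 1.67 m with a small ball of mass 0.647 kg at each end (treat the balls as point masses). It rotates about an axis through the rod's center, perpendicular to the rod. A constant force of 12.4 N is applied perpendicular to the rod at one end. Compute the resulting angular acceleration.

α ≈ 6.65 rad/s²

I_rod = (1/12)ML² = (1/12)(2.82)(1.67)² = 0.6554 kg·m².
I_balls = 2·m·(L/2)² = 2(0.647)(0.8350)² = 0.9022 kg·m².
Total I = 1.558 kg·m².
τ = F·(L/2) = (12.4)(0.835) = 10.35 N·m.
α = τ/I = 10.35/1.558 = 6.647 rad/s².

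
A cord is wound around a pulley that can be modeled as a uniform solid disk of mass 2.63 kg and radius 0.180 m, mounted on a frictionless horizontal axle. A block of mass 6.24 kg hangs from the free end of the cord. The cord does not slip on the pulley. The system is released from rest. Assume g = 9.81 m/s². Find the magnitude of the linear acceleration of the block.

a ≈ 8.10 m/s²

I = ½MR² = (1/2)(2.63)(0.180)² = 0.04261 kg·m².
Block: mg − T = ma. Pulley: TR = Iα. No-slip: a = αR, so T = (I/R²)a = 1.315·a.
Then mg = (m + 1.315)a, so a = (6.24)(9.81)/(6.24 + 1.315) = 8.103 m/s².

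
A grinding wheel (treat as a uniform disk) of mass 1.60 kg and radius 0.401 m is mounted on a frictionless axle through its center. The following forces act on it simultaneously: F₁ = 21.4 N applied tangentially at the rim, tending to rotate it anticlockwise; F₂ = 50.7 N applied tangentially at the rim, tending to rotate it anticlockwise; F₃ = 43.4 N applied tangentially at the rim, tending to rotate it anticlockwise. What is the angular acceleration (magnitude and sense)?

I = ½MR² = (1/2)(1.60)(0.401)² = 0.1286 kg·m².
Taking anticlockwise as positive: τ₁ = +(21.4)(0.401) = +8.581 N·m; τ₂ = +(50.7)(0.401) = +20.33 N·m; τ₃ = +(43.4)(0.401) = +17.40 N·m.
Net torque τ = 46.32 N·m.
α = τ/I = 46.32/0.1286 = 360.0 rad/s².

α ≈ 360 rad/s², anticlockwise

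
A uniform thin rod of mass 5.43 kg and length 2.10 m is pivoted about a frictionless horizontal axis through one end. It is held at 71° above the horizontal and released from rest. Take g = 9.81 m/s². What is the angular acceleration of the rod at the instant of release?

α ≈ 2.28 rad/s²

About the pivot, I = (1/3)ML² = (1/3)(5.43)(2.10)² = 7.982 kg·m².
The weight acts at the center, a distance L/2 = 1.050 m from the pivot; τ = Mg(L/2) cos 71° = 18.21 N·m.
α = τ/I = 18.21/7.982 = 2.281 rad/s².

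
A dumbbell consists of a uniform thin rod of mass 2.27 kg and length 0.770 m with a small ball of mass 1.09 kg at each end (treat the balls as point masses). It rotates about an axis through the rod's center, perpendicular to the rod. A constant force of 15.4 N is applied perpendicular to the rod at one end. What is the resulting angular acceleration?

α ≈ 13.6 rad/s²

I_rod = (1/12)ML² = (1/12)(2.27)(0.770)² = 0.1122 kg·m².
I_balls = 2·m·(L/2)² = 2(1.09)(0.3850)² = 0.3231 kg·m².
Total I = 0.4353 kg·m².
τ = F·(L/2) = (15.4)(0.385) = 5.929 N·m.
α = τ/I = 5.929/0.4353 = 13.62 rad/s².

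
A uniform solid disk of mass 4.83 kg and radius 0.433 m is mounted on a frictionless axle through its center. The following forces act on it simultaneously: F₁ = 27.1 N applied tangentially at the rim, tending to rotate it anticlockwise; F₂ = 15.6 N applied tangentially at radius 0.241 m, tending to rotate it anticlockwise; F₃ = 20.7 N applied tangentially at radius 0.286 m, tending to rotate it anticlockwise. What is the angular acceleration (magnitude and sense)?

I = ½MR² = (1/2)(4.83)(0.433)² = 0.4528 kg·m².
Taking anticlockwise as positive: τ₁ = +(27.1)(0.433) = +11.73 N·m; τ₂ = +(15.6)(0.241) = +3.760 N·m; τ₃ = +(20.7)(0.286) = +5.920 N·m.
Net torque τ = 21.41 N·m.
α = τ/I = 21.41/0.4528 = 47.29 rad/s².

α ≈ 47.3 rad/s², anticlockwise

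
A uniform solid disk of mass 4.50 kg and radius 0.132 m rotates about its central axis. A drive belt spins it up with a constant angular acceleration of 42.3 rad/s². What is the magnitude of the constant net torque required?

τ ≈ 1.66 N·m

I = ½MR² = (1/2)(4.50)(0.132)² = 0.03920 kg·m².
τ = Iα = (0.03920)(42.30) = 1.658 N·m.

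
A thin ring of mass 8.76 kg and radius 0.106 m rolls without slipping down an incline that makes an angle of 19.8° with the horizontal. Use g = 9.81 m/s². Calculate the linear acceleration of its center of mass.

a ≈ 1.66 m/s²

Translation along the incline: Mg sinθ − f = Ma.
Rotation about the center: fR = Iα with I = MR². No-slip gives a = αR, so f = (I/R²)a = M a.
Substituting: Mg sinθ = (1 + 1.000)Ma, so a = g sinθ/(1 + 1.000) = (9.81) sin 19.8° / 2.000 = 1.662 m/s².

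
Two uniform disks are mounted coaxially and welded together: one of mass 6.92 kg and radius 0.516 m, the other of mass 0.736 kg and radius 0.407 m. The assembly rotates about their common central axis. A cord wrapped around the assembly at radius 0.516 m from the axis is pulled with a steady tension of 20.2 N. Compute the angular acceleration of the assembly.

I = ½M₁R₁² + ½M₂R₂² = ½(6.92)(0.516)² + ½(0.736)(0.407)² = 0.9822 kg·m².
τ = F r = (20.2)(0.516) = 10.42 N·m.
α = τ/I = 10.42/0.9822 = 10.61 rad/s².

α ≈ 10.6 rad/s²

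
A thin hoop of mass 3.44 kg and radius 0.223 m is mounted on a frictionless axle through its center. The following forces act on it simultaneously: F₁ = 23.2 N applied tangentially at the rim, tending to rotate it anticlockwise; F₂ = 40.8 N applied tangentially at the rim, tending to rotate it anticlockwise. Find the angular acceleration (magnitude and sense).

α ≈ 83.4 rad/s², anticlockwise

I = MR² = (3.44)(0.223)² = 0.1711 kg·m².
Taking anticlockwise as positive: τ₁ = +(23.2)(0.223) = +5.174 N·m; τ₂ = +(40.8)(0.223) = +9.098 N·m.
Net torque τ = 14.27 N·m.
α = τ/I = 14.27/0.1711 = 83.43 rad/s².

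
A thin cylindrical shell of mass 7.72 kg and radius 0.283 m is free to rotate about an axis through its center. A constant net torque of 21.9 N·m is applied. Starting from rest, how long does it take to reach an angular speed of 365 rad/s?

I = MR² = (7.72)(0.283)² = 0.6183 kg·m².
α = τ/I = 21.9/0.6183 = 35.42 rad/s².
ω = αt ⇒ t = ω/α = 365/35.42 = 10.30 s.

t ≈ 10.3 s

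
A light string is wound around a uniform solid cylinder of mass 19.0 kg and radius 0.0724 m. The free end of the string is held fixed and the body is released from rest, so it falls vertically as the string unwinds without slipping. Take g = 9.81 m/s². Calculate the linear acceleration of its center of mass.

a ≈ 6.54 m/s²

Translation: Mg − T = Ma. Rotation about the center: TR = Iα with I = ½MR².
With a = αR: T = (I/R²)a = (1/2)M a, so Mg = (1 + 0.5000)Ma.
a = g/(1 + 0.5000) = 9.81/1.500 = 6.540 m/s².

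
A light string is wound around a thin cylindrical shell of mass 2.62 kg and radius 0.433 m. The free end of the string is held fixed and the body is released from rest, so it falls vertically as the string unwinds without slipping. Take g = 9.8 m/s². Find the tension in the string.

Translation: Mg − T = Ma. Rotation about the center: TR = Iα with I = MR².
With a = αR: T = (I/R²)a = M a, so Mg = (1 + 1.000)Ma.
a = g/(1 + 1.000) = 9.8/2.000 = 4.900 m/s².
T = 1.000·M·a = (1.000)(2.62)(4.900) = 12.84 N.

T ≈ 12.8 N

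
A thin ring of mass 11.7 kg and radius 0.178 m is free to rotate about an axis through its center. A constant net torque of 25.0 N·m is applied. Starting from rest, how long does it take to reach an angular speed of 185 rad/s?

t ≈ 2.74 s

I = MR² = (11.7)(0.178)² = 0.3707 kg·m².
α = τ/I = 25.0/0.3707 = 67.44 rad/s².
ω = αt ⇒ t = ω/α = 185/67.44 = 2.743 s.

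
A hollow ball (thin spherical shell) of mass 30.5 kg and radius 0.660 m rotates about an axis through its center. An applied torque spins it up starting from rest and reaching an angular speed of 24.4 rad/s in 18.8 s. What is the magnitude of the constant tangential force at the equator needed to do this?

I = (2/3)MR² = (2/3)(30.5)(0.660)² = 8.857 kg·m².
α = Δω/Δt = (24.4 − 0)/18.8 = 1.298 rad/s².
The required torque is τ = Iα = (8.857)(1.298) = 11.50 N·m.
A tangential force at the equator gives τ = FR, so F = τ/R = 11.50/0.660 = 17.42 N.

F ≈ 17.4 N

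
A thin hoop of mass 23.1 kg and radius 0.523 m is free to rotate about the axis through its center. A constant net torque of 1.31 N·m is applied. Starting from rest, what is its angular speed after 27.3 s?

ω ≈ 5.66 rad/s

I = MR² = (23.1)(0.523)² = 6.319 kg·m².
α = τ/I = 1.31/6.319 = 0.2073 rad/s².
ω = ω₀ + αt = 0 + (0.2073)(27.3) = 5.660 rad/s.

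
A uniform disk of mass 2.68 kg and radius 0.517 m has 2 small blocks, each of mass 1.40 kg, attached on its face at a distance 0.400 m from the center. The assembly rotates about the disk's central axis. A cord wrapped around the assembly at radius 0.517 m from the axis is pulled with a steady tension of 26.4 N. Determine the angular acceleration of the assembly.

I_disk = ½MR² = ½(2.68)(0.517)² = 0.3582 kg·m².
I_blocks = 2·m·r² = 2(1.40)(0.400)² = 0.4480 kg·m².
Total I = 0.8062 kg·m².
τ = F r = (26.4)(0.517) = 13.65 N·m.
α = τ/I = 13.65/0.8062 = 16.93 rad/s².

α ≈ 16.9 rad/s²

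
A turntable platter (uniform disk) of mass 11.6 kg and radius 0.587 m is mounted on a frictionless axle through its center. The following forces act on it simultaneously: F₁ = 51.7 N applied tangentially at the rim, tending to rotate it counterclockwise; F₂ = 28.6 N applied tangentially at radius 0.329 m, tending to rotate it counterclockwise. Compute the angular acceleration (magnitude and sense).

I = ½MR² = (1/2)(11.6)(0.587)² = 1.999 kg·m².
Taking counterclockwise as positive: τ₁ = +(51.7)(0.587) = +30.35 N·m; τ₂ = +(28.6)(0.329) = +9.409 N·m.
Net torque τ = 39.76 N·m.
α = τ/I = 39.76/1.999 = 19.89 rad/s².

α ≈ 19.9 rad/s², counterclockwise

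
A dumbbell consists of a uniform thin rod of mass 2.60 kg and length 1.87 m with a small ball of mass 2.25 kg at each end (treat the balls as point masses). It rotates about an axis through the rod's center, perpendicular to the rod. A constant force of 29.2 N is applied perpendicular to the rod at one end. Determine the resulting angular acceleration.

I_rod = (1/12)ML² = (1/12)(2.60)(1.87)² = 0.7577 kg·m².
I_balls = 2·m·(L/2)² = 2(2.25)(0.9350)² = 3.934 kg·m².
Total I = 4.692 kg·m².
τ = F·(L/2) = (29.2)(0.935) = 27.30 N·m.
α = τ/I = 27.30/4.692 = 5.819 rad/s².

α ≈ 5.82 rad/s²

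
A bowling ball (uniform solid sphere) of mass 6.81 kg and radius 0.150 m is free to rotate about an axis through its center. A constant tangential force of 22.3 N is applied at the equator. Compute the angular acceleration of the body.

α ≈ 54.6 rad/s²

I = (2/5)MR² = (2/5)(6.81)(0.150)² = 0.06129 kg·m².
τ = F R = (22.3)(0.150) = 3.345 N·m.
From τ = Iα: α = 3.345/0.06129 = 54.58 rad/s².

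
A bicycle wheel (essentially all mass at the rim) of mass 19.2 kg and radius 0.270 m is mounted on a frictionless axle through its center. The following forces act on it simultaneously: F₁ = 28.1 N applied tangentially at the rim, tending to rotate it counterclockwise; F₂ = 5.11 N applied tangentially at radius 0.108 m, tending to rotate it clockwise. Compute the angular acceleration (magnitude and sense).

α ≈ 5.03 rad/s², counterclockwise

I = MR² = (19.2)(0.270)² = 1.400 kg·m².
Taking counterclockwise as positive: τ₁ = +(28.1)(0.270) = +7.587 N·m; τ₂ = −(5.11)(0.108) = −0.5519 N·m.
Net torque τ = 7.035 N·m.
α = τ/I = 7.035/1.400 = 5.026 rad/s².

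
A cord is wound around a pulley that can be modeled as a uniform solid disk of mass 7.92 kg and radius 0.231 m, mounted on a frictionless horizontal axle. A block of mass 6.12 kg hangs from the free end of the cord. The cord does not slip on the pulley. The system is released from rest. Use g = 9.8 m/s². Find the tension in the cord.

T ≈ 23.6 N

I = ½MR² = (1/2)(7.92)(0.231)² = 0.2113 kg·m².
Block: mg − T = ma. Pulley: TR = Iα. No-slip: a = αR, so T = (I/R²)a = 3.960·a.
Then mg = (m + 3.960)a, so a = (6.12)(9.8)/(6.12 + 3.960) = 5.950 m/s².
T = 3.960·a = 23.56 N.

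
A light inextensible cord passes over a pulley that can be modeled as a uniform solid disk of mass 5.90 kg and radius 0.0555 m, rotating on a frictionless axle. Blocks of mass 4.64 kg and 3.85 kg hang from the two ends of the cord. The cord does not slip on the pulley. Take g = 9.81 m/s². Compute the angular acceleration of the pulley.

α ≈ 12.2 rad/s²

I = ½MR² = (1/2)(5.90)(0.0555)² = 0.009087 kg·m².
Heavier block: m₁g − T₁ = m₁a. Lighter block: T₂ − m₂g = m₂a.
Pulley: (T₁ − T₂)R = Iα = I(a/R), so T₁ − T₂ = (I/R²)a = (1/2)M_p a = 2.950·a.
Adding the three: (m₁ − m₂)g = (m₁ + m₂ + 2.950)a, so a = (4.64 − 3.85)(9.81)/(4.64 + 3.85 + 2.950) = 0.6774 m/s².
α = a/R = 0.6774/0.0555 = 12.21 rad/s².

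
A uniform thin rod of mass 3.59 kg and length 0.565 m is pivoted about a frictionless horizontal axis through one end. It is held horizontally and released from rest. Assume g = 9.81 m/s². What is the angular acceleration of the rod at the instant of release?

α ≈ 26.0 rad/s²

About the pivot, I = (1/3)ML² = (1/3)(3.59)(0.565)² = 0.3820 kg·m².
The weight acts at the center, a distance L/2 = 0.2825 m from the pivot; τ = Mg(L/2) = 9.949 N·m.
α = τ/I = 9.949/0.3820 = 26.04 rad/s².
(Equivalently α = (3g/(2L)) = 26.04 rad/s².)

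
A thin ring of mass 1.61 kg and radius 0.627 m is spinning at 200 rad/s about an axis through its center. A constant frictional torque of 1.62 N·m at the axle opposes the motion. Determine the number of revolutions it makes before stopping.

≈ 1240 revolutions

I = MR² = (1.61)(0.627)² = 0.6329 kg·m².
The net torque has magnitude 1.62 N·m, opposing ω.
|α| = τ/I = 1.620/0.6329 = 2.559 rad/s² (deceleration).
ω² = ω₀² − 2|α|θ with ω = 0 ⇒ θ = ω₀²/(2|α|) = 7814 rad = 1244 rev.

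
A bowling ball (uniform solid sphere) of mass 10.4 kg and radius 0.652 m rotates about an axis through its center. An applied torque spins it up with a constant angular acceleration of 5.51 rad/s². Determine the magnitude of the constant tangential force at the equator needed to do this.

F ≈ 14.9 N

I = (2/5)MR² = (2/5)(10.4)(0.652)² = 1.768 kg·m².
The required torque is τ = Iα = (1.768)(5.510) = 9.744 N·m.
A tangential force at the equator gives τ = FR, so F = τ/R = 9.744/0.652 = 14.94 N.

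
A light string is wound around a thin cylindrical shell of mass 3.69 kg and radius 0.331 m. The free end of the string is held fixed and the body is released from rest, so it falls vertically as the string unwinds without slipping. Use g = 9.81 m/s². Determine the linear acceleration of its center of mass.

Translation: Mg − T = Ma. Rotation about the center: TR = Iα with I = MR².
With a = αR: T = (I/R²)a = M a, so Mg = (1 + 1.000)Ma.
a = g/(1 + 1.000) = 9.81/2.000 = 4.905 m/s².

a ≈ 4.91 m/s²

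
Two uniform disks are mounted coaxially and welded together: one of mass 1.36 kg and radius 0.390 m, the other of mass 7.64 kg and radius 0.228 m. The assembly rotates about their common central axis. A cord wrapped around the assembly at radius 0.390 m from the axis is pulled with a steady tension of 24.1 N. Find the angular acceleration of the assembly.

α ≈ 31.1 rad/s²

I = ½M₁R₁² + ½M₂R₂² = ½(1.36)(0.390)² + ½(7.64)(0.228)² = 0.3020 kg·m².
τ = F r = (24.1)(0.390) = 9.399 N·m.
α = τ/I = 9.399/0.3020 = 31.12 rad/s².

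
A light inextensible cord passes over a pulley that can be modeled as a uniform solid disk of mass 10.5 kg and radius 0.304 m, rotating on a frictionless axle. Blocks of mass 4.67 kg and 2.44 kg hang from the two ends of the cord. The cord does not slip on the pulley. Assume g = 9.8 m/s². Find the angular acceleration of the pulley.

I = ½MR² = (1/2)(10.5)(0.304)² = 0.4852 kg·m².
Heavier block: m₁g − T₁ = m₁a. Lighter block: T₂ − m₂g = m₂a.
Pulley: (T₁ − T₂)R = Iα = I(a/R), so T₁ − T₂ = (I/R²)a = (1/2)M_p a = 5.250·a.
Adding the three: (m₁ − m₂)g = (m₁ + m₂ + 5.250)a, so a = (4.67 − 2.44)(9.8)/(4.67 + 2.44 + 5.250) = 1.768 m/s².
α = a/R = 1.768/0.304 = 5.816 rad/s².

α ≈ 5.82 rad/s²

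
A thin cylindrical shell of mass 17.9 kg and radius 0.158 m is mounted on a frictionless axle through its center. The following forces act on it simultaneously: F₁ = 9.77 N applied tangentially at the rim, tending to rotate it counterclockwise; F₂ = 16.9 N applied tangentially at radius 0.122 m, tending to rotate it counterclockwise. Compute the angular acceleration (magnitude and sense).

I = MR² = (17.9)(0.158)² = 0.4469 kg·m².
Taking counterclockwise as positive: τ₁ = +(9.77)(0.158) = +1.544 N·m; τ₂ = +(16.9)(0.122) = +2.062 N·m.
Net torque τ = 3.605 N·m.
α = τ/I = 3.605/0.4469 = 8.069 rad/s².

α ≈ 8.07 rad/s², counterclockwise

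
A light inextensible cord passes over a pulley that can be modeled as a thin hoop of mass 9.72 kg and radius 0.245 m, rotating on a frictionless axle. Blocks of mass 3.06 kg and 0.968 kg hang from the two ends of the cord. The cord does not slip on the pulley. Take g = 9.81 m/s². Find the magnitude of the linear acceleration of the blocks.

a ≈ 1.49 m/s²

I = MR² = (9.72)(0.245)² = 0.5834 kg·m².
Heavier block: m₁g − T₁ = m₁a. Lighter block: T₂ − m₂g = m₂a.
Pulley: (T₁ − T₂)R = Iα = I(a/R), so T₁ − T₂ = (I/R²)a = 1·M_p a = 9.720·a.
Adding the three: (m₁ − m₂)g = (m₁ + m₂ + 9.720)a, so a = (3.06 − 0.968)(9.81)/(3.06 + 0.968 + 9.720) = 1.493 m/s².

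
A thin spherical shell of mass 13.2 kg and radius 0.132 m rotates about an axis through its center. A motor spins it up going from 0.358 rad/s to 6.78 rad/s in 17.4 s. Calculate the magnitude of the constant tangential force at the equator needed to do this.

F ≈ 0.429 N

I = (2/3)MR² = (2/3)(13.2)(0.132)² = 0.1533 kg·m².
α = Δω/Δt = (6.78 − 0.358)/17.4 = 0.3691 rad/s².
The required torque is τ = Iα = (0.1533)(0.3691) = 0.05659 N·m.
A tangential force at the equator gives τ = FR, so F = τ/R = 0.05659/0.132 = 0.4287 N.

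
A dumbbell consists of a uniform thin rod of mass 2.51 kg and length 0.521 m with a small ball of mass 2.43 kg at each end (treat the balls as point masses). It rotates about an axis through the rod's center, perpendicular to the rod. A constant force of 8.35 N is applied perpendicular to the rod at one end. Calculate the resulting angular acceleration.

I_rod = (1/12)ML² = (1/12)(2.51)(0.521)² = 0.05678 kg·m².
I_balls = 2·m·(L/2)² = 2(2.43)(0.2605)² = 0.3298 kg·m².
Total I = 0.3866 kg·m².
τ = F·(L/2) = (8.35)(0.261) = 2.175 N·m.
α = τ/I = 2.175/0.3866 = 5.627 rad/s².

α ≈ 5.63 rad/s²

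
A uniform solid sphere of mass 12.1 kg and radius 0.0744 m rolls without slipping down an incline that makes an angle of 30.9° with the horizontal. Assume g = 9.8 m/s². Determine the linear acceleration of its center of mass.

a ≈ 3.59 m/s²

Translation along the incline: Mg sinθ − f = Ma.
Rotation about the center: fR = Iα with I = (2/5)MR². No-slip gives a = αR, so f = (I/R²)a = (2/5)M a.
Substituting: Mg sinθ = (1 + 0.4000)Ma, so a = g sinθ/(1 + 0.4000) = (9.8) sin 30.9° / 1.400 = 3.595 m/s².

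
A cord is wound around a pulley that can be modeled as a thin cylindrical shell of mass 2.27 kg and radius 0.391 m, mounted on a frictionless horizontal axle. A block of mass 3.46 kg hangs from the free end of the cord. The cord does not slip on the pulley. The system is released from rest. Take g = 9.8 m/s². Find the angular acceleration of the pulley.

I = MR² = (2.27)(0.391)² = 0.3470 kg·m².
Block: mg − T = ma. Pulley: TR = Iα. No-slip: a = αR, so T = (I/R²)a = 2.270·a.
Then mg = (m + 2.270)a, so a = (3.46)(9.8)/(3.46 + 2.270) = 5.918 m/s².
α = a/R = 5.918/0.391 = 15.13 rad/s².

α ≈ 15.1 rad/s²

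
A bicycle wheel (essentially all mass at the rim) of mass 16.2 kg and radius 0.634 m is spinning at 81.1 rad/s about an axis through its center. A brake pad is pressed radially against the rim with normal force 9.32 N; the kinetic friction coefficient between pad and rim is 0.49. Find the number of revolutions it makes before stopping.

≈ 1180 revolutions

I = MR² = (16.2)(0.634)² = 6.512 kg·m².
Friction force f = μN = (0.49)(9.32) = 4.567 N at the rim; torque magnitude τ = fR = 2.895 N·m, opposing ω.
|α| = τ/I = 2.895/6.512 = 0.4446 rad/s² (deceleration).
ω² = ω₀² − 2|α|θ with ω = 0 ⇒ θ = ω₀²/(2|α|) = 7396 rad = 1177 rev.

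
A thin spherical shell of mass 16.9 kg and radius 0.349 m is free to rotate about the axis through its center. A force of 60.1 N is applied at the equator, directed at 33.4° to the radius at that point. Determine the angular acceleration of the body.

I = (2/3)MR² = (2/3)(16.9)(0.349)² = 1.372 kg·m².
Only the tangential component produces torque: τ = F R sinθ = (60.1)(0.349) sin 33.4° = 11.55 N·m.
From τ = Iα: α = 11.55/1.372 = 8.414 rad/s².

α ≈ 8.41 rad/s²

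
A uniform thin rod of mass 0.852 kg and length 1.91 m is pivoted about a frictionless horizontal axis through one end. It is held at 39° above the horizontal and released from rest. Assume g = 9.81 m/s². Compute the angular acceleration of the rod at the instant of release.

α ≈ 5.99 rad/s²

About the pivot, I = (1/3)ML² = (1/3)(0.852)(1.91)² = 1.036 kg·m².
The weight acts at the center, a distance L/2 = 0.9550 m from the pivot; τ = Mg(L/2) cos 39° = 6.203 N·m.
α = τ/I = 6.203/1.036 = 5.987 rad/s².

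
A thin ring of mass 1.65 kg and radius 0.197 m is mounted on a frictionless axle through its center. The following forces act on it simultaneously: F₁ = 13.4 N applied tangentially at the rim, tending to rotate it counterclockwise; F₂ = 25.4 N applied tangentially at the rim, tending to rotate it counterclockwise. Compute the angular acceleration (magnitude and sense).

α ≈ 119 rad/s², counterclockwise

I = MR² = (1.65)(0.197)² = 0.06403 kg·m².
Taking counterclockwise as positive: τ₁ = +(13.4)(0.197) = +2.640 N·m; τ₂ = +(25.4)(0.197) = +5.004 N·m.
Net torque τ = 7.644 N·m.
α = τ/I = 7.644/0.06403 = 119.4 rad/s².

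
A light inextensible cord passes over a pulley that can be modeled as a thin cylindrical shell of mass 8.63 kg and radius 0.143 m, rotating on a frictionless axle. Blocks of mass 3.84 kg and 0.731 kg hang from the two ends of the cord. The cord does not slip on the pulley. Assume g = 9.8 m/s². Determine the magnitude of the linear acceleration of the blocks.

I = MR² = (8.63)(0.143)² = 0.1765 kg·m².
Heavier block: m₁g − T₁ = m₁a. Lighter block: T₂ − m₂g = m₂a.
Pulley: (T₁ − T₂)R = Iα = I(a/R), so T₁ − T₂ = (I/R²)a = 1·M_p a = 8.630·a.
Adding the three: (m₁ − m₂)g = (m₁ + m₂ + 8.630)a, so a = (3.84 − 0.731)(9.8)/(3.84 + 0.731 + 8.630) = 2.308 m/s².

a ≈ 2.31 m/s²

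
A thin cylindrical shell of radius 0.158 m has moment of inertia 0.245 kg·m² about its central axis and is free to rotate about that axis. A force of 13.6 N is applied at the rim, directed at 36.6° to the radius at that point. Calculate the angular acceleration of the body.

Only the tangential component produces torque: τ = F R sinθ = (13.6)(0.158) sin 36.6° = 1.281 N·m.
Newton's second law for rotation, τ = Iα, gives α = τ/I = 1.281/0.2450 = 5.229 rad/s².

α ≈ 5.23 rad/s²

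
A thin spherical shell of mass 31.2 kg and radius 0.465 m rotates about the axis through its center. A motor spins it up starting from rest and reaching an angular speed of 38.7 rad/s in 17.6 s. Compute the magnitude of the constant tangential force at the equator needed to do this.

I = (2/3)MR² = (2/3)(31.2)(0.465)² = 4.497 kg·m².
α = Δω/Δt = (38.7 − 0)/17.6 = 2.199 rad/s².
The required torque is τ = Iα = (4.497)(2.199) = 9.889 N·m.
A tangential force at the equator gives τ = FR, so F = τ/R = 9.889/0.465 = 21.27 N.

F ≈ 21.3 N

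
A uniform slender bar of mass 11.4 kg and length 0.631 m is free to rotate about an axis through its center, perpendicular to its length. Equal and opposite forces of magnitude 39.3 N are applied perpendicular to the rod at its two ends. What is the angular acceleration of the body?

α ≈ 65.6 rad/s²

I = (1/12)ML² = (1/12)(11.4)(0.631)² = 0.3783 kg·m².
The couple gives τ = F·(L/2) + F·(L/2) = F L = (39.3)(0.631) = 24.80 N·m.
Newton's second law for rotation, τ = Iα, gives α = τ/I = 24.80/0.3783 = 65.56 rad/s².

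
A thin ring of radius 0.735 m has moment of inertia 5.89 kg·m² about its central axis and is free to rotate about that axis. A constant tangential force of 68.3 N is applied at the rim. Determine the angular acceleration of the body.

α ≈ 8.52 rad/s²

τ = F R = (68.3)(0.735) = 50.20 N·m.
Newton's second law for rotation, τ = Iα, gives α = τ/I = 50.20/5.890 = 8.523 rad/s².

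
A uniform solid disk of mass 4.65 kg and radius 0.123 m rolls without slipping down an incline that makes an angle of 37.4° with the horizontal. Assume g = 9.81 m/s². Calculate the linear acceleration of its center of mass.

a ≈ 3.97 m/s²

Translation along the incline: Mg sinθ − f = Ma.
Rotation about the center: fR = Iα with I = ½MR². No-slip gives a = αR, so f = (I/R²)a = (1/2)M a.
Substituting: Mg sinθ = (1 + 0.5000)Ma, so a = g sinθ/(1 + 0.5000) = (9.81) sin 37.4° / 1.500 = 3.972 m/s².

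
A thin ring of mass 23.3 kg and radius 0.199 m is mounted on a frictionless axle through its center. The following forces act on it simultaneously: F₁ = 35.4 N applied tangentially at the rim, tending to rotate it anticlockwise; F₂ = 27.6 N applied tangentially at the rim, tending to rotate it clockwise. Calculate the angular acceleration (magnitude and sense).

I = MR² = (23.3)(0.199)² = 0.9227 kg·m².
Taking anticlockwise as positive: τ₁ = +(35.4)(0.199) = +7.045 N·m; τ₂ = −(27.6)(0.199) = −5.492 N·m.
Net torque τ = 1.552 N·m.
α = τ/I = 1.552/0.9227 = 1.682 rad/s².

α ≈ 1.68 rad/s², anticlockwise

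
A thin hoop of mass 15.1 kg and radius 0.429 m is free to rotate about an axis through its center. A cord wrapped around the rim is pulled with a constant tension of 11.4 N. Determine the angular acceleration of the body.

α ≈ 1.76 rad/s²

I = MR² = (15.1)(0.429)² = 2.779 kg·m².
τ = F R = (11.4)(0.429) = 4.891 N·m.
From τ = Iα: α = 4.891/2.779 = 1.760 rad/s².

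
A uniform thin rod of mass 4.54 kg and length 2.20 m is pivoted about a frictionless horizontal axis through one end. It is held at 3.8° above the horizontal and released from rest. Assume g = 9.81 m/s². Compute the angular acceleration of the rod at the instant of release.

α ≈ 6.67 rad/s²

About the pivot, I = (1/3)ML² = (1/3)(4.54)(2.20)² = 7.325 kg·m².
The weight acts at the center, a distance L/2 = 1.100 m from the pivot; τ = Mg(L/2) cos 3.8° = 48.88 N·m.
α = τ/I = 48.88/7.325 = 6.674 rad/s².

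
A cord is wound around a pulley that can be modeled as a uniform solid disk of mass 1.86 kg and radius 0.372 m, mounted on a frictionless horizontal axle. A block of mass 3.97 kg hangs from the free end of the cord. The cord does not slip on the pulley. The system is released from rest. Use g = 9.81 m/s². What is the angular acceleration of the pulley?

α ≈ 21.4 rad/s²

I = ½MR² = (1/2)(1.86)(0.372)² = 0.1287 kg·m².
Block: mg − T = ma. Pulley: TR = Iα. No-slip: a = αR, so T = (I/R²)a = 0.9300·a.
Then mg = (m + 0.9300)a, so a = (3.97)(9.81)/(3.97 + 0.9300) = 7.948 m/s².
α = a/R = 7.948/0.372 = 21.37 rad/s².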